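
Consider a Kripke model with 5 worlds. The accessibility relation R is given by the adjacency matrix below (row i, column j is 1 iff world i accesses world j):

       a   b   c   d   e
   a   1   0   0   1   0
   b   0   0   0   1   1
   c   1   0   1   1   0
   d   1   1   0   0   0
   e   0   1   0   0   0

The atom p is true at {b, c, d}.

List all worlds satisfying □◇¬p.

{a, c, d, e}

a: successors {a, d}; ◇¬p there: a:T, d:T. ✓
b: successors {d, e}; ◇¬p there: d:T, e:F. ✗
c: successors {a, c, d}; ◇¬p there: a:T, c:T, d:T. ✓
d: successors {a, b}; ◇¬p there: a:T, b:T. ✓
e: successors {b}; ◇¬p there: b:T. ✓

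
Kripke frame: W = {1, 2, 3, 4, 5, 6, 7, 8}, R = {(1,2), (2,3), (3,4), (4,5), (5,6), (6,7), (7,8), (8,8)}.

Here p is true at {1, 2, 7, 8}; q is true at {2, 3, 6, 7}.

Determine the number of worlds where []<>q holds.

1: successors {2}; <>q there: 2:T. ✓
2: successors {3}; <>q there: 3:F. ✗
3: successors {4}; <>q there: 4:F. ✗
4: successors {5}; <>q there: 5:T. ✓
5: successors {6}; <>q there: 6:T. ✓
6: successors {7}; <>q there: 7:F. ✗
7: successors {8}; <>q there: 8:F. ✗
8: successors {8}; <>q there: 8:F. ✗
Satisfying worlds: {1, 4, 5}.

3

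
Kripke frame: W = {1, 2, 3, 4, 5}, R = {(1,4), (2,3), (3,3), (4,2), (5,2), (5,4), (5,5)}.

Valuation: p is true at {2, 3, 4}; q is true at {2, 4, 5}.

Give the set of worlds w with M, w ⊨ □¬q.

1: successors {4}; ¬q there: 4:F. ✗
2: successors {3}; ¬q there: 3:T. ✓
3: successors {3}; ¬q there: 3:T. ✓
4: successors {2}; ¬q there: 2:F. ✗
5: successors {2, 4, 5}; ¬q there: 2:F, 4:F, 5:F. ✗

{2, 3}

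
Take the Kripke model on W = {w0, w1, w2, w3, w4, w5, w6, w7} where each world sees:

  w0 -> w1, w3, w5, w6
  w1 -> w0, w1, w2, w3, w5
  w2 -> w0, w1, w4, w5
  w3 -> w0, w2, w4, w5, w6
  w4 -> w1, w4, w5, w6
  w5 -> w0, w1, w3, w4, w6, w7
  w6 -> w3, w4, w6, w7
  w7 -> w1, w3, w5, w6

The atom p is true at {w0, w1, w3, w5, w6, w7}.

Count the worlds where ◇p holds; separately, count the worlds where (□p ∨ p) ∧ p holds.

8 and 6

For ◇p:
w0: successors {w1, w3, w5, w6}; p there: w1:T, w3:T, w5:T, w6:T. ✓
w1: successors {w0, w1, w2, w3, w5}; p there: w0:T, w1:T, w2:F, w3:T, w5:T. ✓
w2: successors {w0, w1, w4, w5}; p there: w0:T, w1:T, w4:F, w5:T. ✓
w3: successors {w0, w2, w4, w5, w6}; p there: w0:T, w2:F, w4:F, w5:T, w6:T. ✓
w4: successors {w1, w4, w5, w6}; p there: w1:T, w4:F, w5:T, w6:T. ✓
w5: successors {w0, w1, w3, w4, w6, w7}; p there: w0:T, w1:T, w3:T, w4:F, w6:T, w7:T. ✓
w6: successors {w3, w4, w6, w7}; p there: w3:T, w4:F, w6:T, w7:T. ✓
w7: successors {w1, w3, w5, w6}; p there: w1:T, w3:T, w5:T, w6:T. ✓
— 8 worlds.
For (□p ∨ p) ∧ p:
w0: □p ∨ p is T, p is T. ✓
w1: □p ∨ p is T, p is T. ✓
w2: □p ∨ p is F, p is F. ✗
w3: □p ∨ p is T, p is T. ✓
w4: □p ∨ p is F, p is F. ✗
w5: □p ∨ p is T, p is T. ✓
w6: □p ∨ p is T, p is T. ✓
w7: □p ∨ p is T, p is T. ✓
— 6 worlds.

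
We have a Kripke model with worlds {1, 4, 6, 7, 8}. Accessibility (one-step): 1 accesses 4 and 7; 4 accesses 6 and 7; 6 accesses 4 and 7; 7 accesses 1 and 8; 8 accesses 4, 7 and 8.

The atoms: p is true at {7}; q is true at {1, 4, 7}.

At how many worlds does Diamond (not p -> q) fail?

1: successors {4, 7}; not p -> q there: 4:T, 7:T. ✓
4: successors {6, 7}; not p -> q there: 6:F, 7:T. ✓
6: successors {4, 7}; not p -> q there: 4:T, 7:T. ✓
7: successors {1, 8}; not p -> q there: 1:T, 8:F. ✓
8: successors {4, 7, 8}; not p -> q there: 4:T, 7:T, 8:F. ✓
Satisfying worlds: {1, 4, 6, 7, 8}.
So Diamond (not p -> q) fails at the other 0 worlds.

0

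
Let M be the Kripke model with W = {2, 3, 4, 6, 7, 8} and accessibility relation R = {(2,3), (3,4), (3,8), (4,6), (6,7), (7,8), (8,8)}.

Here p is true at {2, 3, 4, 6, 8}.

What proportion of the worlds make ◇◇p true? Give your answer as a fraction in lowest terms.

5/6

2: successors {3}; ◇p there: 3:T. ✓
3: successors {4, 8}; ◇p there: 4:T, 8:T. ✓
4: successors {6}; ◇p there: 6:F. ✗
6: successors {7}; ◇p there: 7:T. ✓
7: successors {8}; ◇p there: 8:T. ✓
8: successors {8}; ◇p there: 8:T. ✓
That's 5 of 6 worlds, so 5/6.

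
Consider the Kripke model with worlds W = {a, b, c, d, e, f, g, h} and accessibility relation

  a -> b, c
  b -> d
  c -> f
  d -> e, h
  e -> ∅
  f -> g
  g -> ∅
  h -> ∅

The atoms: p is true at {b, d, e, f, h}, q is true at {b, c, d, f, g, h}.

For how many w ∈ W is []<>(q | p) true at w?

a: successors {b, c}; <>(q | p) there: b:T, c:T. ✓
b: successors {d}; <>(q | p) there: d:T. ✓
c: successors {f}; <>(q | p) there: f:T. ✓
d: successors {e, h}; <>(q | p) there: e:F, h:F. ✗
e: no successors, so []<>(q | p) holds vacuously. ✓
f: successors {g}; <>(q | p) there: g:F. ✗
g: no successors, so []<>(q | p) holds vacuously. ✓
h: no successors, so []<>(q | p) holds vacuously. ✓
Satisfying worlds: {a, b, c, e, g, h}.

6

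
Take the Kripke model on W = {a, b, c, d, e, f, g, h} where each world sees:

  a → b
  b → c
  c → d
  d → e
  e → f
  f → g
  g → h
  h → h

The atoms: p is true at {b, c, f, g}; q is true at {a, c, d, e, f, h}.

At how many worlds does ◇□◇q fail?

a: successors {b}; □◇q there: b:T. ✓
b: successors {c}; □◇q there: c:T. ✓
c: successors {d}; □◇q there: d:T. ✓
d: successors {e}; □◇q there: e:F. ✗
e: successors {f}; □◇q there: f:T. ✓
f: successors {g}; □◇q there: g:T. ✓
g: successors {h}; □◇q there: h:T. ✓
h: successors {h}; □◇q there: h:T. ✓
Satisfying worlds: {a, b, c, e, f, g, h}.
So ◇□◇q fails at the other 1 world.

1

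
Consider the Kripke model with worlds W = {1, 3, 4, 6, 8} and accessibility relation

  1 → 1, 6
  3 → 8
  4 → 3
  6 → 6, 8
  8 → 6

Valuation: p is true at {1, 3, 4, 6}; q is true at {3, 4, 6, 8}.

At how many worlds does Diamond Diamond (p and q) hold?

4

1: successors {1, 6}; Diamond (p and q) there: 1:T, 6:T. ✓
3: successors {8}; Diamond (p and q) there: 8:T. ✓
4: successors {3}; Diamond (p and q) there: 3:F. ✗
6: successors {6, 8}; Diamond (p and q) there: 6:T, 8:T. ✓
8: successors {6}; Diamond (p and q) there: 6:T. ✓
Satisfying worlds: {1, 3, 6, 8}.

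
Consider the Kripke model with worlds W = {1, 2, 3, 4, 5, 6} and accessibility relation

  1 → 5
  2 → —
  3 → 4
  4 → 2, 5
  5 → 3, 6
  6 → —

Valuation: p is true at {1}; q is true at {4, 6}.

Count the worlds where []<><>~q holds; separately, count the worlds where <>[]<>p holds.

3 and 2

For []<><>~q:
1: successors {5}; <><>~q there: 5:F. ✗
2: no successors, so []<><>~q holds vacuously. ✓
3: successors {4}; <><>~q there: 4:T. ✓
4: successors {2, 5}; <><>~q there: 2:F, 5:F. ✗
5: successors {3, 6}; <><>~q there: 3:T, 6:F. ✗
6: no successors, so []<><>~q holds vacuously. ✓
— 3 worlds.
For <>[]<>p:
1: successors {5}; []<>p there: 5:F. ✗
2: no successors, so <>[]<>p fails. ✗
3: successors {4}; []<>p there: 4:F. ✗
4: successors {2, 5}; []<>p there: 2:T, 5:F. ✓
5: successors {3, 6}; []<>p there: 3:F, 6:T. ✓
6: no successors, so <>[]<>p fails. ✗
— 2 worlds.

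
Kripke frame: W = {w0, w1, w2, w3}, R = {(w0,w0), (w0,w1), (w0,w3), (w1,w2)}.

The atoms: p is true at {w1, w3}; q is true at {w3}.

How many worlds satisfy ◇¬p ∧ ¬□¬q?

w0: ◇¬p is T, ¬□¬q is T. ✓
w1: ◇¬p is T, ¬□¬q is F. ✗
w2: ◇¬p is F, ¬□¬q is F. ✗
w3: ◇¬p is F, ¬□¬q is F. ✗
Satisfying worlds: {w0}.

1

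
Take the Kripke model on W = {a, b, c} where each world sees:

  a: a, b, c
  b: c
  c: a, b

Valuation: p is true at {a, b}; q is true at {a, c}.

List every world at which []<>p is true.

a: successors {a, b, c}; <>p there: a:T, b:F, c:T. ✗
b: successors {c}; <>p there: c:T. ✓
c: successors {a, b}; <>p there: a:T, b:F. ✗

{b}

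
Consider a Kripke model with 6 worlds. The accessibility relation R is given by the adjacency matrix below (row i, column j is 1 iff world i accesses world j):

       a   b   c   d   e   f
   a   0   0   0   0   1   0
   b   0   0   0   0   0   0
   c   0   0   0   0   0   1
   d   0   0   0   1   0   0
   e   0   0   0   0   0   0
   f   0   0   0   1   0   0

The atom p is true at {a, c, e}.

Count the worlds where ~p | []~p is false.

a: ~p is F, []~p is F. ✗
b: ~p is T, []~p is T. ✓
c: ~p is F, []~p is T. ✓
d: ~p is T, []~p is T. ✓
e: ~p is F, []~p is T. ✓
f: ~p is T, []~p is T. ✓
Satisfying worlds: {b, c, d, e, f}.
So ~p | []~p fails at the other 1 world.

1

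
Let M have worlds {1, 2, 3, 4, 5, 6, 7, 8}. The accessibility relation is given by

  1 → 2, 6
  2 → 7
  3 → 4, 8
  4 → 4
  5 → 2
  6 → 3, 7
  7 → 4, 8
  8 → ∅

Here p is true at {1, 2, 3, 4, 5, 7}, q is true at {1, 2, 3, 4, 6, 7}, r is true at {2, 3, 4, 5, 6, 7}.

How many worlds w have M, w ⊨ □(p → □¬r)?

1

1: successors {2, 6}; p → □¬r there: 2:F, 6:T. ✗
2: successors {7}; p → □¬r there: 7:F. ✗
3: successors {4, 8}; p → □¬r there: 4:F, 8:T. ✗
4: successors {4}; p → □¬r there: 4:F. ✗
5: successors {2}; p → □¬r there: 2:F. ✗
6: successors {3, 7}; p → □¬r there: 3:F, 7:F. ✗
7: successors {4, 8}; p → □¬r there: 4:F, 8:T. ✗
8: no successors, so □(p → □¬r) holds vacuously. ✓
Satisfying worlds: {8}.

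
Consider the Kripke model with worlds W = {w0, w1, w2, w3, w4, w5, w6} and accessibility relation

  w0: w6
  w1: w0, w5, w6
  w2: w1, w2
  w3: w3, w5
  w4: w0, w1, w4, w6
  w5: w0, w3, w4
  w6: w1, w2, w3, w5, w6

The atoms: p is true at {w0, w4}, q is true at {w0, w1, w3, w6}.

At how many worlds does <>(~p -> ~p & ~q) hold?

w0: successors {w6}; ~p -> ~p & ~q there: w6:F. ✗
w1: successors {w0, w5, w6}; ~p -> ~p & ~q there: w0:T, w5:T, w6:F. ✓
w2: successors {w1, w2}; ~p -> ~p & ~q there: w1:F, w2:T. ✓
w3: successors {w3, w5}; ~p -> ~p & ~q there: w3:F, w5:T. ✓
w4: successors {w0, w1, w4, w6}; ~p -> ~p & ~q there: w0:T, w1:F, w4:T, w6:F. ✓
w5: successors {w0, w3, w4}; ~p -> ~p & ~q there: w0:T, w3:F, w4:T. ✓
w6: successors {w1, w2, w3, w5, w6}; ~p -> ~p & ~q there: w1:F, w2:T, w3:F, w5:T, w6:F. ✓
Satisfying worlds: {w1, w2, w3, w4, w5, w6}.

6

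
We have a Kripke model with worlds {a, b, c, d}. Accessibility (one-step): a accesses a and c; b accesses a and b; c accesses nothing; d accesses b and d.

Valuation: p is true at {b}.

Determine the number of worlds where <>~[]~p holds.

a: successors {a, c}; ~[]~p there: a:F, c:F. ✗
b: successors {a, b}; ~[]~p there: a:F, b:T. ✓
c: no successors, so <>~[]~p fails. ✗
d: successors {b, d}; ~[]~p there: b:T, d:T. ✓
Satisfying worlds: {b, d}.

2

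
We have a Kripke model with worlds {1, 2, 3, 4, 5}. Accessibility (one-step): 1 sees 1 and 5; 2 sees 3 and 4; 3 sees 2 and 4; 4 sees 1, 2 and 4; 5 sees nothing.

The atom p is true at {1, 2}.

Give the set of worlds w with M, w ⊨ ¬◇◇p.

1: ◇◇p is T. ✗
2: ◇◇p is T. ✗
3: ◇◇p is T. ✗
4: ◇◇p is T. ✗
5: ◇◇p is F. ✓

{5}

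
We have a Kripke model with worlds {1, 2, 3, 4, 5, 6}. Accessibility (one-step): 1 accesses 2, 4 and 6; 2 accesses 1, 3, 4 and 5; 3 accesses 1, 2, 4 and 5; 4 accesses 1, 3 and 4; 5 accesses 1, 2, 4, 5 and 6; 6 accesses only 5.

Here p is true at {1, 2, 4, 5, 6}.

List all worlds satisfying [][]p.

1: successors {2, 4, 6}; []p there: 2:F, 4:F, 6:T. ✗
2: successors {1, 3, 4, 5}; []p there: 1:T, 3:T, 4:F, 5:T. ✗
3: successors {1, 2, 4, 5}; []p there: 1:T, 2:F, 4:F, 5:T. ✗
4: successors {1, 3, 4}; []p there: 1:T, 3:T, 4:F. ✗
5: successors {1, 2, 4, 5, 6}; []p there: 1:T, 2:F, 4:F, 5:T, 6:T. ✗
6: successors {5}; []p there: 5:T. ✓

{6}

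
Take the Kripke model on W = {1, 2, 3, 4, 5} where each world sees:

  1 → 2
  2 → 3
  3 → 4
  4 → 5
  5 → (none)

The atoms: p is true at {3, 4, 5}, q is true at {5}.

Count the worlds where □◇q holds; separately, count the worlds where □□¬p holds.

For □◇q:
1: successors {2}; ◇q there: 2:F. ✗
2: successors {3}; ◇q there: 3:F. ✗
3: successors {4}; ◇q there: 4:T. ✓
4: successors {5}; ◇q there: 5:F. ✗
5: no successors, so □◇q holds vacuously. ✓
— 2 worlds.
For □□¬p:
1: successors {2}; □¬p there: 2:F. ✗
2: successors {3}; □¬p there: 3:F. ✗
3: successors {4}; □¬p there: 4:F. ✗
4: successors {5}; □¬p there: 5:T. ✓
5: no successors, so □□¬p holds vacuously. ✓
— 2 worlds.

2 and 2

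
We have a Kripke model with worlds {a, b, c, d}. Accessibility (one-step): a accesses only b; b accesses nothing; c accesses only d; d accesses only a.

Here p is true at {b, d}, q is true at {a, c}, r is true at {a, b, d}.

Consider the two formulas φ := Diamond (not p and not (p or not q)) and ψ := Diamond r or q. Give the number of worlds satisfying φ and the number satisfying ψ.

For Diamond (not p and not (p or not q)):
a: successors {b}; not p and not (p or not q) there: b:F. ✗
b: no successors, so Diamond (not p and not (p or not q)) fails. ✗
c: successors {d}; not p and not (p or not q) there: d:F. ✗
d: successors {a}; not p and not (p or not q) there: a:T. ✓
— 1 world.
For Diamond r or q:
a: Diamond r is T, q is T. ✓
b: Diamond r is F, q is F. ✗
c: Diamond r is T, q is T. ✓
d: Diamond r is T, q is F. ✓
— 3 worlds.

1 and 3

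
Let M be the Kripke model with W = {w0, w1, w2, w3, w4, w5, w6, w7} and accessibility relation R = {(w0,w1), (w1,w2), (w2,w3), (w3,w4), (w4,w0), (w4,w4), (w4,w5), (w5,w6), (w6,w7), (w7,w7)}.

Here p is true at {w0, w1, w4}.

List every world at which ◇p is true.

{w0, w3, w4}

w0: successors {w1}; p there: w1:T. ✓
w1: successors {w2}; p there: w2:F. ✗
w2: successors {w3}; p there: w3:F. ✗
w3: successors {w4}; p there: w4:T. ✓
w4: successors {w0, w4, w5}; p there: w0:T, w4:T, w5:F. ✓
w5: successors {w6}; p there: w6:F. ✗
w6: successors {w7}; p there: w7:F. ✗
w7: successors {w7}; p there: w7:F. ✗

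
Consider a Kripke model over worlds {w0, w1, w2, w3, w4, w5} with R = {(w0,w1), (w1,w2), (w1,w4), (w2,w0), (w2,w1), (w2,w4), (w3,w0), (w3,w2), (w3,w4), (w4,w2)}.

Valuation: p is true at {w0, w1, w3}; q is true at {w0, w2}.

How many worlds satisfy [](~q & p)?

2

w0: successors {w1}; ~q & p there: w1:T. ✓
w1: successors {w2, w4}; ~q & p there: w2:F, w4:F. ✗
w2: successors {w0, w1, w4}; ~q & p there: w0:F, w1:T, w4:F. ✗
w3: successors {w0, w2, w4}; ~q & p there: w0:F, w2:F, w4:F. ✗
w4: successors {w2}; ~q & p there: w2:F. ✗
w5: no successors, so [](~q & p) holds vacuously. ✓
Satisfying worlds: {w0, w5}.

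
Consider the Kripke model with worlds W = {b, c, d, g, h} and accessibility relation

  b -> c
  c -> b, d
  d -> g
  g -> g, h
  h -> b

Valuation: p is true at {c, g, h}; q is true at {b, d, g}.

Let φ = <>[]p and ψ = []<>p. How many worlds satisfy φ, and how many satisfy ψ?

4 and 3

For <>[]p:
b: successors {c}; []p there: c:F. ✗
c: successors {b, d}; []p there: b:T, d:T. ✓
d: successors {g}; []p there: g:T. ✓
g: successors {g, h}; []p there: g:T, h:F. ✓
h: successors {b}; []p there: b:T. ✓
— 4 worlds.
For []<>p:
b: successors {c}; <>p there: c:F. ✗
c: successors {b, d}; <>p there: b:T, d:T. ✓
d: successors {g}; <>p there: g:T. ✓
g: successors {g, h}; <>p there: g:T, h:F. ✗
h: successors {b}; <>p there: b:T. ✓
— 3 worlds.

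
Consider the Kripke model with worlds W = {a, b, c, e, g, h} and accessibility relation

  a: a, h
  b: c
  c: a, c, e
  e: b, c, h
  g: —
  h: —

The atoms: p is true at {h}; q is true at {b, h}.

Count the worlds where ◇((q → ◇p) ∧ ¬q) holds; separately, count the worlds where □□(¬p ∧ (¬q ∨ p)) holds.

For ◇((q → ◇p) ∧ ¬q):
a: successors {a, h}; (q → ◇p) ∧ ¬q there: a:T, h:F. ✓
b: successors {c}; (q → ◇p) ∧ ¬q there: c:T. ✓
c: successors {a, c, e}; (q → ◇p) ∧ ¬q there: a:T, c:T, e:T. ✓
e: successors {b, c, h}; (q → ◇p) ∧ ¬q there: b:F, c:T, h:F. ✓
g: no successors, so ◇((q → ◇p) ∧ ¬q) fails. ✗
h: no successors, so ◇((q → ◇p) ∧ ¬q) fails. ✗
— 4 worlds.
For □□(¬p ∧ (¬q ∨ p)):
a: successors {a, h}; □(¬p ∧ (¬q ∨ p)) there: a:F, h:T. ✗
b: successors {c}; □(¬p ∧ (¬q ∨ p)) there: c:T. ✓
c: successors {a, c, e}; □(¬p ∧ (¬q ∨ p)) there: a:F, c:T, e:F. ✗
e: successors {b, c, h}; □(¬p ∧ (¬q ∨ p)) there: b:T, c:T, h:T. ✓
g: no successors, so □□(¬p ∧ (¬q ∨ p)) holds vacuously. ✓
h: no successors, so □□(¬p ∧ (¬q ∨ p)) holds vacuously. ✓
— 4 worlds.

4 and 4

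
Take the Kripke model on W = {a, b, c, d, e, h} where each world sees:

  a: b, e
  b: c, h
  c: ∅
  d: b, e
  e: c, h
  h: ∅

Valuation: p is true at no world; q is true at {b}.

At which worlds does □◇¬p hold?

a: successors {b, e}; ◇¬p there: b:T, e:T. ✓
b: successors {c, h}; ◇¬p there: c:F, h:F. ✗
c: no successors, so □◇¬p holds vacuously. ✓
d: successors {b, e}; ◇¬p there: b:T, e:T. ✓
e: successors {c, h}; ◇¬p there: c:F, h:F. ✗
h: no successors, so □◇¬p holds vacuously. ✓

{a, c, d, h}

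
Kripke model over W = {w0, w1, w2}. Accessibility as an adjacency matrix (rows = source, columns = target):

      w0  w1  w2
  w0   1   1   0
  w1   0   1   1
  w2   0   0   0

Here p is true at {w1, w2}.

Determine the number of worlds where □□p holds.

w0: successors {w0, w1}; □p there: w0:F, w1:T. ✗
w1: successors {w1, w2}; □p there: w1:T, w2:T. ✓
w2: no successors, so □□p holds vacuously. ✓
Satisfying worlds: {w1, w2}.

2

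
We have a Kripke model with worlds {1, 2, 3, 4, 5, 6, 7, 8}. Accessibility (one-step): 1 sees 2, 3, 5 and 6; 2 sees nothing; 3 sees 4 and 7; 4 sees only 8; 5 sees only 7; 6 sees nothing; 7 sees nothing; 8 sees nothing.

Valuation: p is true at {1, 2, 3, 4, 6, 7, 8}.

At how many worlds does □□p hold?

8

1: successors {2, 3, 5, 6}; □p there: 2:T, 3:T, 5:T, 6:T. ✓
2: no successors, so □□p holds vacuously. ✓
3: successors {4, 7}; □p there: 4:T, 7:T. ✓
4: successors {8}; □p there: 8:T. ✓
5: successors {7}; □p there: 7:T. ✓
6: no successors, so □□p holds vacuously. ✓
7: no successors, so □□p holds vacuously. ✓
8: no successors, so □□p holds vacuously. ✓
Satisfying worlds: {1, 2, 3, 4, 5, 6, 7, 8}.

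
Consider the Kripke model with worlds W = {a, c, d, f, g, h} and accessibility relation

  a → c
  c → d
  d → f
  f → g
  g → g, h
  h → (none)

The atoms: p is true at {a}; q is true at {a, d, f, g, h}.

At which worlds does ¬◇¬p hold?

{h}

a: ◇¬p is T. ✗
c: ◇¬p is T. ✗
d: ◇¬p is T. ✗
f: ◇¬p is T. ✗
g: ◇¬p is T. ✗
h: ◇¬p is F. ✓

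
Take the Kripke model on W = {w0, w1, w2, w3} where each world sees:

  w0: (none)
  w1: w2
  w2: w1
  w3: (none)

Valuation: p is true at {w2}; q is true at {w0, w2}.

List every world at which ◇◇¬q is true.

w0: no successors, so ◇◇¬q fails. ✗
w1: successors {w2}; ◇¬q there: w2:T. ✓
w2: successors {w1}; ◇¬q there: w1:F. ✗
w3: no successors, so ◇◇¬q fails. ✗

{w1}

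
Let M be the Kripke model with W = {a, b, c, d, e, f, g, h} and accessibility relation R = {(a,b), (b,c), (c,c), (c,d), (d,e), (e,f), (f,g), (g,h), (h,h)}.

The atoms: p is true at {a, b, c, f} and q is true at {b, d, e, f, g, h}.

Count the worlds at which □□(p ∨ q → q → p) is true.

2

a: successors {b}; □(p ∨ q → q → p) there: b:T. ✓
b: successors {c}; □(p ∨ q → q → p) there: c:F. ✗
c: successors {c, d}; □(p ∨ q → q → p) there: c:F, d:F. ✗
d: successors {e}; □(p ∨ q → q → p) there: e:T. ✓
e: successors {f}; □(p ∨ q → q → p) there: f:F. ✗
f: successors {g}; □(p ∨ q → q → p) there: g:F. ✗
g: successors {h}; □(p ∨ q → q → p) there: h:F. ✗
h: successors {h}; □(p ∨ q → q → p) there: h:F. ✗
Satisfying worlds: {a, d}.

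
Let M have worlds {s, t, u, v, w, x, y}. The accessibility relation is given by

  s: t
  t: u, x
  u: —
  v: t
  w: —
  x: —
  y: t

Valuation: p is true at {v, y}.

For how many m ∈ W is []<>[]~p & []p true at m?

3

s: []<>[]~p is T, []p is F. ✗
t: []<>[]~p is F, []p is F. ✗
u: []<>[]~p is T, []p is T. ✓
v: []<>[]~p is T, []p is F. ✗
w: []<>[]~p is T, []p is T. ✓
x: []<>[]~p is T, []p is T. ✓
y: []<>[]~p is T, []p is F. ✗
Satisfying worlds: {u, w, x}.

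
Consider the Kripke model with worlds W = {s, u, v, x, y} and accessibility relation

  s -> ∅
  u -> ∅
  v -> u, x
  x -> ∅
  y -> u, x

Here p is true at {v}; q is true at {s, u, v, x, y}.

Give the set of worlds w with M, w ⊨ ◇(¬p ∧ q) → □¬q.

{s, u, x}

s: ◇(¬p ∧ q) is F, □¬q is T. ✓
u: ◇(¬p ∧ q) is F, □¬q is T. ✓
v: ◇(¬p ∧ q) is T, □¬q is F. ✗
x: ◇(¬p ∧ q) is F, □¬q is T. ✓
y: ◇(¬p ∧ q) is T, □¬q is F. ✗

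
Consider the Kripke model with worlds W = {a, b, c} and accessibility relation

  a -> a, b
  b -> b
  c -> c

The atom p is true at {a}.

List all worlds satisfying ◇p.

{a}

a: successors {a, b}; p there: a:T, b:F. ✓
b: successors {b}; p there: b:F. ✗
c: successors {c}; p there: c:F. ✗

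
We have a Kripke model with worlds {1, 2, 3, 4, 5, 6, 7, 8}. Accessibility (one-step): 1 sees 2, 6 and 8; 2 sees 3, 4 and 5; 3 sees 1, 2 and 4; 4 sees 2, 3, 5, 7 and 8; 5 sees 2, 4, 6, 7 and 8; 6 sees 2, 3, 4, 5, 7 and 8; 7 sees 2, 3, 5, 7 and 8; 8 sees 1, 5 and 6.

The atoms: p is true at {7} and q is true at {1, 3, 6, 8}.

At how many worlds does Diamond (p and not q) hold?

4

1: successors {2, 6, 8}; p and not q there: 2:F, 6:F, 8:F. ✗
2: successors {3, 4, 5}; p and not q there: 3:F, 4:F, 5:F. ✗
3: successors {1, 2, 4}; p and not q there: 1:F, 2:F, 4:F. ✗
4: successors {2, 3, 5, 7, 8}; p and not q there: 2:F, 3:F, 5:F, 7:T, 8:F. ✓
5: successors {2, 4, 6, 7, 8}; p and not q there: 2:F, 4:F, 6:F, 7:T, 8:F. ✓
6: successors {2, 3, 4, 5, 7, 8}; p and not q there: 2:F, 3:F, 4:F, 5:F, 7:T, 8:F. ✓
7: successors {2, 3, 5, 7, 8}; p and not q there: 2:F, 3:F, 5:F, 7:T, 8:F. ✓
8: successors {1, 5, 6}; p and not q there: 1:F, 5:F, 6:F. ✗
Satisfying worlds: {4, 5, 6, 7}.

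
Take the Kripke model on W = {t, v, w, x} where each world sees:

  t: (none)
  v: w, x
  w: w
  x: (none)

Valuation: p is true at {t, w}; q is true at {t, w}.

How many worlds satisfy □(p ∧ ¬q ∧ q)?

2

t: no successors, so □(p ∧ ¬q ∧ q) holds vacuously. ✓
v: successors {w, x}; p ∧ ¬q ∧ q there: w:F, x:F. ✗
w: successors {w}; p ∧ ¬q ∧ q there: w:F. ✗
x: no successors, so □(p ∧ ¬q ∧ q) holds vacuously. ✓
Satisfying worlds: {t, x}.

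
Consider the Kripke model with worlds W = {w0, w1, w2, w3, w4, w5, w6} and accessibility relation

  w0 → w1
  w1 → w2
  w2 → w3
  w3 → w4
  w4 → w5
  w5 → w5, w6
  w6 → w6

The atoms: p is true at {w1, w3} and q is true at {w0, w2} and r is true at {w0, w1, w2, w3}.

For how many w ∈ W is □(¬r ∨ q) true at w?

5

w0: successors {w1}; ¬r ∨ q there: w1:F. ✗
w1: successors {w2}; ¬r ∨ q there: w2:T. ✓
w2: successors {w3}; ¬r ∨ q there: w3:F. ✗
w3: successors {w4}; ¬r ∨ q there: w4:T. ✓
w4: successors {w5}; ¬r ∨ q there: w5:T. ✓
w5: successors {w5, w6}; ¬r ∨ q there: w5:T, w6:T. ✓
w6: successors {w6}; ¬r ∨ q there: w6:T. ✓
Satisfying worlds: {w1, w3, w4, w5, w6}.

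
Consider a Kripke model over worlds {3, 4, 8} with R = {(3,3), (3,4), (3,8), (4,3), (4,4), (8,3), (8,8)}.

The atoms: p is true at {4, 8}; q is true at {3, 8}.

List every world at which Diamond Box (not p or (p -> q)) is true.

3: successors {3, 4, 8}; Box (not p or (p -> q)) there: 3:F, 4:F, 8:T. ✓
4: successors {3, 4}; Box (not p or (p -> q)) there: 3:F, 4:F. ✗
8: successors {3, 8}; Box (not p or (p -> q)) there: 3:F, 8:T. ✓

{3, 8}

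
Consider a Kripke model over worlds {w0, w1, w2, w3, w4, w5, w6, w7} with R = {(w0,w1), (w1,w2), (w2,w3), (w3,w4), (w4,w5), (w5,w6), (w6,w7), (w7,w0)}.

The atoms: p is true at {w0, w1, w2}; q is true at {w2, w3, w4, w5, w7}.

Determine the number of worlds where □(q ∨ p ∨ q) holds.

w0: successors {w1}; q ∨ p ∨ q there: w1:T. ✓
w1: successors {w2}; q ∨ p ∨ q there: w2:T. ✓
w2: successors {w3}; q ∨ p ∨ q there: w3:T. ✓
w3: successors {w4}; q ∨ p ∨ q there: w4:T. ✓
w4: successors {w5}; q ∨ p ∨ q there: w5:T. ✓
w5: successors {w6}; q ∨ p ∨ q there: w6:F. ✗
w6: successors {w7}; q ∨ p ∨ q there: w7:T. ✓
w7: successors {w0}; q ∨ p ∨ q there: w0:T. ✓
Satisfying worlds: {w0, w1, w2, w3, w4, w6, w7}.

7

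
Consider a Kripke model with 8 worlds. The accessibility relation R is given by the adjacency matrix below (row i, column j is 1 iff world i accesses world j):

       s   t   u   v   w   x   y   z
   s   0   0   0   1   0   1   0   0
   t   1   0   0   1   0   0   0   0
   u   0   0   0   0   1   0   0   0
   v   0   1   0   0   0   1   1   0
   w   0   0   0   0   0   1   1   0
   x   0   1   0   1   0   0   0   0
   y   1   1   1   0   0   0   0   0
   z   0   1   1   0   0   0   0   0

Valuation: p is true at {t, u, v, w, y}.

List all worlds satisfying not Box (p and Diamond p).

{s, t, v, w, y}

s: Box (p and Diamond p) is F. ✓
t: Box (p and Diamond p) is F. ✓
u: Box (p and Diamond p) is T. ✗
v: Box (p and Diamond p) is F. ✓
w: Box (p and Diamond p) is F. ✓
x: Box (p and Diamond p) is T. ✗
y: Box (p and Diamond p) is F. ✓
z: Box (p and Diamond p) is T. ✗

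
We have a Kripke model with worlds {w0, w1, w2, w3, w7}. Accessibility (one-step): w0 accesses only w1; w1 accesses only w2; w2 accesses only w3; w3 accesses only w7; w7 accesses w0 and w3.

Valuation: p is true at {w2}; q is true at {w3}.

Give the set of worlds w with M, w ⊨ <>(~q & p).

{w1}

w0: successors {w1}; ~q & p there: w1:F. ✗
w1: successors {w2}; ~q & p there: w2:T. ✓
w2: successors {w3}; ~q & p there: w3:F. ✗
w3: successors {w7}; ~q & p there: w7:F. ✗
w7: successors {w0, w3}; ~q & p there: w0:F, w3:F. ✗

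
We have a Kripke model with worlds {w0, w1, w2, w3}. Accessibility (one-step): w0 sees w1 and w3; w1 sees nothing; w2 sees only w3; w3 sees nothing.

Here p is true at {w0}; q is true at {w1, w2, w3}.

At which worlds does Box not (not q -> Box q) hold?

w0: successors {w1, w3}; not (not q -> Box q) there: w1:F, w3:F. ✗
w1: no successors, so Box not (not q -> Box q) holds vacuously. ✓
w2: successors {w3}; not (not q -> Box q) there: w3:F. ✗
w3: no successors, so Box not (not q -> Box q) holds vacuously. ✓

{w1, w3}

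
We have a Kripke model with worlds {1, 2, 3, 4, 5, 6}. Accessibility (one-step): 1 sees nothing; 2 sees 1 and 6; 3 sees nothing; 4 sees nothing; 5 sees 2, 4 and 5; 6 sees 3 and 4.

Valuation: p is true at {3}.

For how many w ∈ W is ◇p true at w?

1: no successors, so ◇p fails. ✗
2: successors {1, 6}; p there: 1:F, 6:F. ✗
3: no successors, so ◇p fails. ✗
4: no successors, so ◇p fails. ✗
5: successors {2, 4, 5}; p there: 2:F, 4:F, 5:F. ✗
6: successors {3, 4}; p there: 3:T, 4:F. ✓
Satisfying worlds: {6}.

1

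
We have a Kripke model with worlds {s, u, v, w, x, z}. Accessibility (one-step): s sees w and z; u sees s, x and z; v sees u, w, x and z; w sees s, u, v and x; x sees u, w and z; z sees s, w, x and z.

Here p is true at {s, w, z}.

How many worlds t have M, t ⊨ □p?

1

s: successors {w, z}; p there: w:T, z:T. ✓
u: successors {s, x, z}; p there: s:T, x:F, z:T. ✗
v: successors {u, w, x, z}; p there: u:F, w:T, x:F, z:T. ✗
w: successors {s, u, v, x}; p there: s:T, u:F, v:F, x:F. ✗
x: successors {u, w, z}; p there: u:F, w:T, z:T. ✗
z: successors {s, w, x, z}; p there: s:T, w:T, x:F, z:T. ✗
Satisfying worlds: {s}.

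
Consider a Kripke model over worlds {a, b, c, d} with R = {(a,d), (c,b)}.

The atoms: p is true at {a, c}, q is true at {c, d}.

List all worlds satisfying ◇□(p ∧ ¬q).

a: successors {d}; □(p ∧ ¬q) there: d:T. ✓
b: no successors, so ◇□(p ∧ ¬q) fails. ✗
c: successors {b}; □(p ∧ ¬q) there: b:T. ✓
d: no successors, so ◇□(p ∧ ¬q) fails. ✗

{a, c}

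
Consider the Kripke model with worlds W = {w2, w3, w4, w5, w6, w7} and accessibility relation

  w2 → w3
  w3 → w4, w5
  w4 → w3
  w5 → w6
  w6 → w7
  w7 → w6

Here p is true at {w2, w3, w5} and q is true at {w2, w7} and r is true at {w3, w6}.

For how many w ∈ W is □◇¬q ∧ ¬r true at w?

w2: □◇¬q is T, ¬r is T. ✓
w3: □◇¬q is T, ¬r is F. ✗
w4: □◇¬q is T, ¬r is T. ✓
w5: □◇¬q is F, ¬r is T. ✗
w6: □◇¬q is T, ¬r is F. ✗
w7: □◇¬q is F, ¬r is T. ✗
Satisfying worlds: {w2, w4}.

2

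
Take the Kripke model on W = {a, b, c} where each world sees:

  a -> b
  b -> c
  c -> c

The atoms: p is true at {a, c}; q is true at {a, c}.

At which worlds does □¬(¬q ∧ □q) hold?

a: successors {b}; ¬(¬q ∧ □q) there: b:F. ✗
b: successors {c}; ¬(¬q ∧ □q) there: c:T. ✓
c: successors {c}; ¬(¬q ∧ □q) there: c:T. ✓

{b, c}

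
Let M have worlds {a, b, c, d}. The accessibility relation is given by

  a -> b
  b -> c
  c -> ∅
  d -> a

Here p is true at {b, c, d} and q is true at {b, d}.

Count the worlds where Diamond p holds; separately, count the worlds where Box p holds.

2 and 3

For Diamond p:
a: successors {b}; p there: b:T. ✓
b: successors {c}; p there: c:T. ✓
c: no successors, so Diamond p fails. ✗
d: successors {a}; p there: a:F. ✗
— 2 worlds.
For Box p:
a: successors {b}; p there: b:T. ✓
b: successors {c}; p there: c:T. ✓
c: no successors, so Box p holds vacuously. ✓
d: successors {a}; p there: a:F. ✗
— 3 worlds.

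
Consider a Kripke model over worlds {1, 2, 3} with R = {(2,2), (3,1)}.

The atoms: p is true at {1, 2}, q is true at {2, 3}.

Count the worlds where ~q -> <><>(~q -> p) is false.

1: ~q is T, <><>(~q -> p) is F. ✗
2: ~q is F, <><>(~q -> p) is T. ✓
3: ~q is F, <><>(~q -> p) is F. ✓
Satisfying worlds: {2, 3}.
So ~q -> <><>(~q -> p) fails at the other 1 world.

1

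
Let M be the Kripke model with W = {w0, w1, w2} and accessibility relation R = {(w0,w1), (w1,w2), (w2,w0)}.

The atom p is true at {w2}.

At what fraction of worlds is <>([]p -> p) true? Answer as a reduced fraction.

2/3

w0: successors {w1}; []p -> p there: w1:F. ✗
w1: successors {w2}; []p -> p there: w2:T. ✓
w2: successors {w0}; []p -> p there: w0:T. ✓
That's 2 of 3 worlds, so 2/3.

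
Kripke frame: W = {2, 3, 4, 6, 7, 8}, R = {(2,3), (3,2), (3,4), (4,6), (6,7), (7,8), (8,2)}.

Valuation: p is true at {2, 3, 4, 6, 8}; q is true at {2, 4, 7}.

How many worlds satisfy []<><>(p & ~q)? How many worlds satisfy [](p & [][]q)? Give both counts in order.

For []<><>(p & ~q):
2: successors {3}; <><>(p & ~q) there: 3:T. ✓
3: successors {2, 4}; <><>(p & ~q) there: 2:F, 4:F. ✗
4: successors {6}; <><>(p & ~q) there: 6:T. ✓
6: successors {7}; <><>(p & ~q) there: 7:F. ✗
7: successors {8}; <><>(p & ~q) there: 8:T. ✓
8: successors {2}; <><>(p & ~q) there: 2:F. ✗
— 3 worlds.
For [](p & [][]q):
2: successors {3}; p & [][]q there: 3:F. ✗
3: successors {2, 4}; p & [][]q there: 2:T, 4:T. ✓
4: successors {6}; p & [][]q there: 6:F. ✗
6: successors {7}; p & [][]q there: 7:F. ✗
7: successors {8}; p & [][]q there: 8:F. ✗
8: successors {2}; p & [][]q there: 2:T. ✓
— 2 worlds.

3 and 2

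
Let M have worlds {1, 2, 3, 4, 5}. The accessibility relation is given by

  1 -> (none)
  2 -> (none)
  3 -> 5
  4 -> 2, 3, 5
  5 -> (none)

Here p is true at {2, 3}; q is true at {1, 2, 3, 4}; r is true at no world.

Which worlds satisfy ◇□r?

{3, 4}

1: no successors, so ◇□r fails. ✗
2: no successors, so ◇□r fails. ✗
3: successors {5}; □r there: 5:T. ✓
4: successors {2, 3, 5}; □r there: 2:T, 3:F, 5:T. ✓
5: no successors, so ◇□r fails. ✗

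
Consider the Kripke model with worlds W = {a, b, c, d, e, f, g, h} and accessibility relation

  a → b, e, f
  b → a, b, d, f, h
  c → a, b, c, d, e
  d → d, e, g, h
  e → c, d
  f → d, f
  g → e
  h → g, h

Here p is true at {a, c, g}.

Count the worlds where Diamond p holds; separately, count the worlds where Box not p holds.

For Diamond p:
a: successors {b, e, f}; p there: b:F, e:F, f:F. ✗
b: successors {a, b, d, f, h}; p there: a:T, b:F, d:F, f:F, h:F. ✓
c: successors {a, b, c, d, e}; p there: a:T, b:F, c:T, d:F, e:F. ✓
d: successors {d, e, g, h}; p there: d:F, e:F, g:T, h:F. ✓
e: successors {c, d}; p there: c:T, d:F. ✓
f: successors {d, f}; p there: d:F, f:F. ✗
g: successors {e}; p there: e:F. ✗
h: successors {g, h}; p there: g:T, h:F. ✓
— 5 worlds.
For Box not p:
a: successors {b, e, f}; not p there: b:T, e:T, f:T. ✓
b: successors {a, b, d, f, h}; not p there: a:F, b:T, d:T, f:T, h:T. ✗
c: successors {a, b, c, d, e}; not p there: a:F, b:T, c:F, d:T, e:T. ✗
d: successors {d, e, g, h}; not p there: d:T, e:T, g:F, h:T. ✗
e: successors {c, d}; not p there: c:F, d:T. ✗
f: successors {d, f}; not p there: d:T, f:T. ✓
g: successors {e}; not p there: e:T. ✓
h: successors {g, h}; not p there: g:F, h:T. ✗
— 3 worlds.

5 and 3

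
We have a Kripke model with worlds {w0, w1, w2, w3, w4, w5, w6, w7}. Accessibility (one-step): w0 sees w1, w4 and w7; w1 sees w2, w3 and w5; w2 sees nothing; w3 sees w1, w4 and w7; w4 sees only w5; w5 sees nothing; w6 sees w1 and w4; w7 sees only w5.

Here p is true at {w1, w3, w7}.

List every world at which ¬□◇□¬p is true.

w0: □◇□¬p is T. ✗
w1: □◇□¬p is F. ✓
w2: □◇□¬p is T. ✗
w3: □◇□¬p is T. ✗
w4: □◇□¬p is F. ✓
w5: □◇□¬p is T. ✗
w6: □◇□¬p is T. ✗
w7: □◇□¬p is F. ✓

{w1, w4, w7}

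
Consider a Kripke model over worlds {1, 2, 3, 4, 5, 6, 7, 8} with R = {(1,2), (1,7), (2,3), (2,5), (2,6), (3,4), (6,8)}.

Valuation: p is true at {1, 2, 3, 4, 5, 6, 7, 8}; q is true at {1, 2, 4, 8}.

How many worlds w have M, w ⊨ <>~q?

2

1: successors {2, 7}; ~q there: 2:F, 7:T. ✓
2: successors {3, 5, 6}; ~q there: 3:T, 5:T, 6:T. ✓
3: successors {4}; ~q there: 4:F. ✗
4: no successors, so <>~q fails. ✗
5: no successors, so <>~q fails. ✗
6: successors {8}; ~q there: 8:F. ✗
7: no successors, so <>~q fails. ✗
8: no successors, so <>~q fails. ✗
Satisfying worlds: {1, 2}.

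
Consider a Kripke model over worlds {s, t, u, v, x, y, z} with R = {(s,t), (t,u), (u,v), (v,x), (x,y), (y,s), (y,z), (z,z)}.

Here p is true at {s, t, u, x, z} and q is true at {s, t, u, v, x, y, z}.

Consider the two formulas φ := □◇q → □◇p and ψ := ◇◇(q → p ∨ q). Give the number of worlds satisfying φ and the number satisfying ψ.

For □◇q → □◇p:
s: □◇q is T, □◇p is T. ✓
t: □◇q is T, □◇p is F. ✗
u: □◇q is T, □◇p is T. ✓
v: □◇q is T, □◇p is F. ✗
x: □◇q is T, □◇p is T. ✓
y: □◇q is T, □◇p is T. ✓
z: □◇q is T, □◇p is T. ✓
— 5 worlds.
For ◇◇(q → p ∨ q):
s: successors {t}; ◇(q → p ∨ q) there: t:T. ✓
t: successors {u}; ◇(q → p ∨ q) there: u:T. ✓
u: successors {v}; ◇(q → p ∨ q) there: v:T. ✓
v: successors {x}; ◇(q → p ∨ q) there: x:T. ✓
x: successors {y}; ◇(q → p ∨ q) there: y:T. ✓
y: successors {s, z}; ◇(q → p ∨ q) there: s:T, z:T. ✓
z: successors {z}; ◇(q → p ∨ q) there: z:T. ✓
— 7 worlds.

5 and 7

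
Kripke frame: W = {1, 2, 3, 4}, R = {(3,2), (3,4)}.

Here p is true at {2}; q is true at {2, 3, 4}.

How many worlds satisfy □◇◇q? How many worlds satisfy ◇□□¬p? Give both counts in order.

For □◇◇q:
1: no successors, so □◇◇q holds vacuously. ✓
2: no successors, so □◇◇q holds vacuously. ✓
3: successors {2, 4}; ◇◇q there: 2:F, 4:F. ✗
4: no successors, so □◇◇q holds vacuously. ✓
— 3 worlds.
For ◇□□¬p:
1: no successors, so ◇□□¬p fails. ✗
2: no successors, so ◇□□¬p fails. ✗
3: successors {2, 4}; □□¬p there: 2:T, 4:T. ✓
4: no successors, so ◇□□¬p fails. ✗
— 1 world.

3 and 1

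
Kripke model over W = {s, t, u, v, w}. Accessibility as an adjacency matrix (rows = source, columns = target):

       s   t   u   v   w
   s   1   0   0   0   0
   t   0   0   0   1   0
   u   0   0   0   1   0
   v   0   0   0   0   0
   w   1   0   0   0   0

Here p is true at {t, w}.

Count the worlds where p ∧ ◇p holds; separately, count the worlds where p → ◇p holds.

For p ∧ ◇p:
s: p is F, ◇p is F. ✗
t: p is T, ◇p is F. ✗
u: p is F, ◇p is F. ✗
v: p is F, ◇p is F. ✗
w: p is T, ◇p is F. ✗
— 0 worlds.
For p → ◇p:
s: p is F, ◇p is F. ✓
t: p is T, ◇p is F. ✗
u: p is F, ◇p is F. ✓
v: p is F, ◇p is F. ✓
w: p is T, ◇p is F. ✗
— 3 worlds.

0 and 3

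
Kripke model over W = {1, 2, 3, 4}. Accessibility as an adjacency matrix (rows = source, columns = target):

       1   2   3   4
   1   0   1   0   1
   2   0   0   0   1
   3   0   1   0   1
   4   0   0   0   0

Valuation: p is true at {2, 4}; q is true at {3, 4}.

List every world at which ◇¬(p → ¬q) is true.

{1, 2, 3}

1: successors {2, 4}; ¬(p → ¬q) there: 2:F, 4:T. ✓
2: successors {4}; ¬(p → ¬q) there: 4:T. ✓
3: successors {2, 4}; ¬(p → ¬q) there: 2:F, 4:T. ✓
4: no successors, so ◇¬(p → ¬q) fails. ✗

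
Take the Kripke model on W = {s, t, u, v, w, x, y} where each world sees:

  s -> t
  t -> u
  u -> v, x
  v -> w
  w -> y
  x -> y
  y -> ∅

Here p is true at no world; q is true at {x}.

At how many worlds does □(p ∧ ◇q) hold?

1

s: successors {t}; p ∧ ◇q there: t:F. ✗
t: successors {u}; p ∧ ◇q there: u:F. ✗
u: successors {v, x}; p ∧ ◇q there: v:F, x:F. ✗
v: successors {w}; p ∧ ◇q there: w:F. ✗
w: successors {y}; p ∧ ◇q there: y:F. ✗
x: successors {y}; p ∧ ◇q there: y:F. ✗
y: no successors, so □(p ∧ ◇q) holds vacuously. ✓
Satisfying worlds: {y}.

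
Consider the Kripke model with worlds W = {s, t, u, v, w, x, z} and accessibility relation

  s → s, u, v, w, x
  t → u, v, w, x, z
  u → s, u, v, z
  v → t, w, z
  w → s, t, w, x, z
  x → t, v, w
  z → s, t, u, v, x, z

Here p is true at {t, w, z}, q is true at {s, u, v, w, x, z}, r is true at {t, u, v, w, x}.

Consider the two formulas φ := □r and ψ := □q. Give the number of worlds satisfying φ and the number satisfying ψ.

1 and 3

For □r:
s: successors {s, u, v, w, x}; r there: s:F, u:T, v:T, w:T, x:T. ✗
t: successors {u, v, w, x, z}; r there: u:T, v:T, w:T, x:T, z:F. ✗
u: successors {s, u, v, z}; r there: s:F, u:T, v:T, z:F. ✗
v: successors {t, w, z}; r there: t:T, w:T, z:F. ✗
w: successors {s, t, w, x, z}; r there: s:F, t:T, w:T, x:T, z:F. ✗
x: successors {t, v, w}; r there: t:T, v:T, w:T. ✓
z: successors {s, t, u, v, x, z}; r there: s:F, t:T, u:T, v:T, x:T, z:F. ✗
— 1 world.
For □q:
s: successors {s, u, v, w, x}; q there: s:T, u:T, v:T, w:T, x:T. ✓
t: successors {u, v, w, x, z}; q there: u:T, v:T, w:T, x:T, z:T. ✓
u: successors {s, u, v, z}; q there: s:T, u:T, v:T, z:T. ✓
v: successors {t, w, z}; q there: t:F, w:T, z:T. ✗
w: successors {s, t, w, x, z}; q there: s:T, t:F, w:T, x:T, z:T. ✗
x: successors {t, v, w}; q there: t:F, v:T, w:T. ✗
z: successors {s, t, u, v, x, z}; q there: s:T, t:F, u:T, v:T, x:T, z:T. ✗
— 3 worlds.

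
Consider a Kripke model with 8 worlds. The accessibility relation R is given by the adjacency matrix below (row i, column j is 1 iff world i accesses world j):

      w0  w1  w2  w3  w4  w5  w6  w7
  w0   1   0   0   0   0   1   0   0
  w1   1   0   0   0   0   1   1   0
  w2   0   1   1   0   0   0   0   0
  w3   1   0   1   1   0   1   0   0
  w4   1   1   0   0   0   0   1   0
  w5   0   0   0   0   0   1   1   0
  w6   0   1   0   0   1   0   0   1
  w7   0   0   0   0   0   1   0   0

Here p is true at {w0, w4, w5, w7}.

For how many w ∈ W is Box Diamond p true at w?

w0: successors {w0, w5}; Diamond p there: w0:T, w5:T. ✓
w1: successors {w0, w5, w6}; Diamond p there: w0:T, w5:T, w6:T. ✓
w2: successors {w1, w2}; Diamond p there: w1:T, w2:F. ✗
w3: successors {w0, w2, w3, w5}; Diamond p there: w0:T, w2:F, w3:T, w5:T. ✗
w4: successors {w0, w1, w6}; Diamond p there: w0:T, w1:T, w6:T. ✓
w5: successors {w5, w6}; Diamond p there: w5:T, w6:T. ✓
w6: successors {w1, w4, w7}; Diamond p there: w1:T, w4:T, w7:T. ✓
w7: successors {w5}; Diamond p there: w5:T. ✓
Satisfying worlds: {w0, w1, w4, w5, w6, w7}.

6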